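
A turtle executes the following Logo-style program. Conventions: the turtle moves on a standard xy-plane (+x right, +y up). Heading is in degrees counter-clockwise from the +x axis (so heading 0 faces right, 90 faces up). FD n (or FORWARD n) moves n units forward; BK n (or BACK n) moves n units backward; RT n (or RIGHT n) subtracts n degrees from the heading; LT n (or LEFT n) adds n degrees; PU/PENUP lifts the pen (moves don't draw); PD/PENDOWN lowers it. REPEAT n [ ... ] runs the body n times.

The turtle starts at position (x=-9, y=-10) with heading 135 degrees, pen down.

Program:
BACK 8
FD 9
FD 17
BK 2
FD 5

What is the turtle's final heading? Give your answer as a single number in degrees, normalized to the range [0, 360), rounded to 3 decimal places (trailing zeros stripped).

Answer: 135

Derivation:
Executing turtle program step by step:
Start: pos=(-9,-10), heading=135, pen down
BK 8: (-9,-10) -> (-3.343,-15.657) [heading=135, draw]
FD 9: (-3.343,-15.657) -> (-9.707,-9.293) [heading=135, draw]
FD 17: (-9.707,-9.293) -> (-21.728,2.728) [heading=135, draw]
BK 2: (-21.728,2.728) -> (-20.314,1.314) [heading=135, draw]
FD 5: (-20.314,1.314) -> (-23.849,4.849) [heading=135, draw]
Final: pos=(-23.849,4.849), heading=135, 5 segment(s) drawn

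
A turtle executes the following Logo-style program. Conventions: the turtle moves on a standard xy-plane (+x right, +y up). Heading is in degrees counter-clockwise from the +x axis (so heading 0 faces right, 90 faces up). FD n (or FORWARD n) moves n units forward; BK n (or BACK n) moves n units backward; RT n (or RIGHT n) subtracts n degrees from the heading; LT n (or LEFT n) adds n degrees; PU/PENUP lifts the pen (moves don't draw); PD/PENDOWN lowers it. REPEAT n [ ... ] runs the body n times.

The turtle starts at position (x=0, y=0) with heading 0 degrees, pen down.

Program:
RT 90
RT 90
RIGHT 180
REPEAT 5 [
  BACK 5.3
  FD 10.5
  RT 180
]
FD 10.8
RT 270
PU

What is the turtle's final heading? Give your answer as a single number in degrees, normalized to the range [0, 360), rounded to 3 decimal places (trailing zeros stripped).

Executing turtle program step by step:
Start: pos=(0,0), heading=0, pen down
RT 90: heading 0 -> 270
RT 90: heading 270 -> 180
RT 180: heading 180 -> 0
REPEAT 5 [
  -- iteration 1/5 --
  BK 5.3: (0,0) -> (-5.3,0) [heading=0, draw]
  FD 10.5: (-5.3,0) -> (5.2,0) [heading=0, draw]
  RT 180: heading 0 -> 180
  -- iteration 2/5 --
  BK 5.3: (5.2,0) -> (10.5,0) [heading=180, draw]
  FD 10.5: (10.5,0) -> (0,0) [heading=180, draw]
  RT 180: heading 180 -> 0
  -- iteration 3/5 --
  BK 5.3: (0,0) -> (-5.3,0) [heading=0, draw]
  FD 10.5: (-5.3,0) -> (5.2,0) [heading=0, draw]
  RT 180: heading 0 -> 180
  -- iteration 4/5 --
  BK 5.3: (5.2,0) -> (10.5,0) [heading=180, draw]
  FD 10.5: (10.5,0) -> (0,0) [heading=180, draw]
  RT 180: heading 180 -> 0
  -- iteration 5/5 --
  BK 5.3: (0,0) -> (-5.3,0) [heading=0, draw]
  FD 10.5: (-5.3,0) -> (5.2,0) [heading=0, draw]
  RT 180: heading 0 -> 180
]
FD 10.8: (5.2,0) -> (-5.6,0) [heading=180, draw]
RT 270: heading 180 -> 270
PU: pen up
Final: pos=(-5.6,0), heading=270, 11 segment(s) drawn

Answer: 270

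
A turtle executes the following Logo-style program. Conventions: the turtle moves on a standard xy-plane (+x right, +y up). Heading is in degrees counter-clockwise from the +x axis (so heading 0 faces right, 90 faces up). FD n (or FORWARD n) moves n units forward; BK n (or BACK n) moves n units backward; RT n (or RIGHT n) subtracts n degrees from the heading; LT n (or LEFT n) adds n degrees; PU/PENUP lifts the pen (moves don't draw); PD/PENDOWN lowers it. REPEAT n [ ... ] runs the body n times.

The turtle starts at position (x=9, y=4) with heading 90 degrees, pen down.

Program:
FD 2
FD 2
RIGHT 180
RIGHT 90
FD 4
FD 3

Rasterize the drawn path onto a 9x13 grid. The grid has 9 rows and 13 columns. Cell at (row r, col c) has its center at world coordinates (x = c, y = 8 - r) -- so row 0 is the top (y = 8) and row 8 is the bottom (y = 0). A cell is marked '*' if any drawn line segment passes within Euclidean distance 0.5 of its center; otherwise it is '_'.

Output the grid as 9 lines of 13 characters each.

Answer: __********___
_________*___
_________*___
_________*___
_________*___
_____________
_____________
_____________
_____________

Derivation:
Segment 0: (9,4) -> (9,6)
Segment 1: (9,6) -> (9,8)
Segment 2: (9,8) -> (5,8)
Segment 3: (5,8) -> (2,8)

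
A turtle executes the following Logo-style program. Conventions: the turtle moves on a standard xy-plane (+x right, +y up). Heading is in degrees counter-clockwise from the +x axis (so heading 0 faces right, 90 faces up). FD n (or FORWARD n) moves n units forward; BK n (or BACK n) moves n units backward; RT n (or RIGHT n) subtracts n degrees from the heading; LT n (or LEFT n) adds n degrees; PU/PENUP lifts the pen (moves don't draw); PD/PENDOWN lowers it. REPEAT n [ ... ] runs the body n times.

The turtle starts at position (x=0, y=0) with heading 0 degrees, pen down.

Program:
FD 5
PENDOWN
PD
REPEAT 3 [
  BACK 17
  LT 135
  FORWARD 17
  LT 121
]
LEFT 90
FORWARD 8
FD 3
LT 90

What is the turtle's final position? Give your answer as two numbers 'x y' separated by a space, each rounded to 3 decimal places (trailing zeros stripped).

Answer: 6.47 20.394

Derivation:
Executing turtle program step by step:
Start: pos=(0,0), heading=0, pen down
FD 5: (0,0) -> (5,0) [heading=0, draw]
PD: pen down
PD: pen down
REPEAT 3 [
  -- iteration 1/3 --
  BK 17: (5,0) -> (-12,0) [heading=0, draw]
  LT 135: heading 0 -> 135
  FD 17: (-12,0) -> (-24.021,12.021) [heading=135, draw]
  LT 121: heading 135 -> 256
  -- iteration 2/3 --
  BK 17: (-24.021,12.021) -> (-19.908,28.516) [heading=256, draw]
  LT 135: heading 256 -> 31
  FD 17: (-19.908,28.516) -> (-5.336,37.271) [heading=31, draw]
  LT 121: heading 31 -> 152
  -- iteration 3/3 --
  BK 17: (-5.336,37.271) -> (9.674,29.29) [heading=152, draw]
  LT 135: heading 152 -> 287
  FD 17: (9.674,29.29) -> (14.644,13.033) [heading=287, draw]
  LT 121: heading 287 -> 48
]
LT 90: heading 48 -> 138
FD 8: (14.644,13.033) -> (8.699,18.386) [heading=138, draw]
FD 3: (8.699,18.386) -> (6.47,20.394) [heading=138, draw]
LT 90: heading 138 -> 228
Final: pos=(6.47,20.394), heading=228, 9 segment(s) drawn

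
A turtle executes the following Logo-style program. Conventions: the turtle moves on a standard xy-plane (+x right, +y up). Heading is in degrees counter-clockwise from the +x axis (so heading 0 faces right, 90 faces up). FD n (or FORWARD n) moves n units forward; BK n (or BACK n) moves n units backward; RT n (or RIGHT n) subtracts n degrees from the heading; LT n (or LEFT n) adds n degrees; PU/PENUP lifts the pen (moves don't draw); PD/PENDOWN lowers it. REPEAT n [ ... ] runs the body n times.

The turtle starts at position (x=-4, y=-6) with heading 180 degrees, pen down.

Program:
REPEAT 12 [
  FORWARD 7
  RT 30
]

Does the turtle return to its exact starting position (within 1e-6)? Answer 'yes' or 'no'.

Executing turtle program step by step:
Start: pos=(-4,-6), heading=180, pen down
REPEAT 12 [
  -- iteration 1/12 --
  FD 7: (-4,-6) -> (-11,-6) [heading=180, draw]
  RT 30: heading 180 -> 150
  -- iteration 2/12 --
  FD 7: (-11,-6) -> (-17.062,-2.5) [heading=150, draw]
  RT 30: heading 150 -> 120
  -- iteration 3/12 --
  FD 7: (-17.062,-2.5) -> (-20.562,3.562) [heading=120, draw]
  RT 30: heading 120 -> 90
  -- iteration 4/12 --
  FD 7: (-20.562,3.562) -> (-20.562,10.562) [heading=90, draw]
  RT 30: heading 90 -> 60
  -- iteration 5/12 --
  FD 7: (-20.562,10.562) -> (-17.062,16.624) [heading=60, draw]
  RT 30: heading 60 -> 30
  -- iteration 6/12 --
  FD 7: (-17.062,16.624) -> (-11,20.124) [heading=30, draw]
  RT 30: heading 30 -> 0
  -- iteration 7/12 --
  FD 7: (-11,20.124) -> (-4,20.124) [heading=0, draw]
  RT 30: heading 0 -> 330
  -- iteration 8/12 --
  FD 7: (-4,20.124) -> (2.062,16.624) [heading=330, draw]
  RT 30: heading 330 -> 300
  -- iteration 9/12 --
  FD 7: (2.062,16.624) -> (5.562,10.562) [heading=300, draw]
  RT 30: heading 300 -> 270
  -- iteration 10/12 --
  FD 7: (5.562,10.562) -> (5.562,3.562) [heading=270, draw]
  RT 30: heading 270 -> 240
  -- iteration 11/12 --
  FD 7: (5.562,3.562) -> (2.062,-2.5) [heading=240, draw]
  RT 30: heading 240 -> 210
  -- iteration 12/12 --
  FD 7: (2.062,-2.5) -> (-4,-6) [heading=210, draw]
  RT 30: heading 210 -> 180
]
Final: pos=(-4,-6), heading=180, 12 segment(s) drawn

Start position: (-4, -6)
Final position: (-4, -6)
Distance = 0; < 1e-6 -> CLOSED

Answer: yes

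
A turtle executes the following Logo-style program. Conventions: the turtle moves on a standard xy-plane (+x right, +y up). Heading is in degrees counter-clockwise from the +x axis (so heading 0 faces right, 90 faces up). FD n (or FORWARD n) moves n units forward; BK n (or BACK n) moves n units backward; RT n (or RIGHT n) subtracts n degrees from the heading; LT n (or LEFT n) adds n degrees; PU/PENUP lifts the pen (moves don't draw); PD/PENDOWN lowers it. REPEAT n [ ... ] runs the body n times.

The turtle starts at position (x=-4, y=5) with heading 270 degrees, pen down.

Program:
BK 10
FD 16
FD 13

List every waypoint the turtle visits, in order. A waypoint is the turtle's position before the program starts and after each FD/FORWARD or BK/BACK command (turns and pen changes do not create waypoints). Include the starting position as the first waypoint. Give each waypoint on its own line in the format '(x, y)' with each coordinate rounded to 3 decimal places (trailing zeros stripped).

Executing turtle program step by step:
Start: pos=(-4,5), heading=270, pen down
BK 10: (-4,5) -> (-4,15) [heading=270, draw]
FD 16: (-4,15) -> (-4,-1) [heading=270, draw]
FD 13: (-4,-1) -> (-4,-14) [heading=270, draw]
Final: pos=(-4,-14), heading=270, 3 segment(s) drawn
Waypoints (4 total):
(-4, 5)
(-4, 15)
(-4, -1)
(-4, -14)

Answer: (-4, 5)
(-4, 15)
(-4, -1)
(-4, -14)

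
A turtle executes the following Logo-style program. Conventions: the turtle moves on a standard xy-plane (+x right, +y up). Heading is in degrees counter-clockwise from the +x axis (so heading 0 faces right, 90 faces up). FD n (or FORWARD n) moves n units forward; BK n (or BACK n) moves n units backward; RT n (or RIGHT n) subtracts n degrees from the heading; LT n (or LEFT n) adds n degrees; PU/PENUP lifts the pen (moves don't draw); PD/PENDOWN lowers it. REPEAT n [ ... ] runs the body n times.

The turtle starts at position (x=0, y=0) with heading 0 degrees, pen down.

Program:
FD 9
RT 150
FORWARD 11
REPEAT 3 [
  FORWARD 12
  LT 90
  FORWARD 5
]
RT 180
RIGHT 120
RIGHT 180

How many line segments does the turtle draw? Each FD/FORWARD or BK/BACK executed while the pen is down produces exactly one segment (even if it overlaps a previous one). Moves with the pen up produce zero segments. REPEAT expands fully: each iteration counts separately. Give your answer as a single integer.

Answer: 8

Derivation:
Executing turtle program step by step:
Start: pos=(0,0), heading=0, pen down
FD 9: (0,0) -> (9,0) [heading=0, draw]
RT 150: heading 0 -> 210
FD 11: (9,0) -> (-0.526,-5.5) [heading=210, draw]
REPEAT 3 [
  -- iteration 1/3 --
  FD 12: (-0.526,-5.5) -> (-10.919,-11.5) [heading=210, draw]
  LT 90: heading 210 -> 300
  FD 5: (-10.919,-11.5) -> (-8.419,-15.83) [heading=300, draw]
  -- iteration 2/3 --
  FD 12: (-8.419,-15.83) -> (-2.419,-26.222) [heading=300, draw]
  LT 90: heading 300 -> 30
  FD 5: (-2.419,-26.222) -> (1.912,-23.722) [heading=30, draw]
  -- iteration 3/3 --
  FD 12: (1.912,-23.722) -> (12.304,-17.722) [heading=30, draw]
  LT 90: heading 30 -> 120
  FD 5: (12.304,-17.722) -> (9.804,-13.392) [heading=120, draw]
]
RT 180: heading 120 -> 300
RT 120: heading 300 -> 180
RT 180: heading 180 -> 0
Final: pos=(9.804,-13.392), heading=0, 8 segment(s) drawn
Segments drawn: 8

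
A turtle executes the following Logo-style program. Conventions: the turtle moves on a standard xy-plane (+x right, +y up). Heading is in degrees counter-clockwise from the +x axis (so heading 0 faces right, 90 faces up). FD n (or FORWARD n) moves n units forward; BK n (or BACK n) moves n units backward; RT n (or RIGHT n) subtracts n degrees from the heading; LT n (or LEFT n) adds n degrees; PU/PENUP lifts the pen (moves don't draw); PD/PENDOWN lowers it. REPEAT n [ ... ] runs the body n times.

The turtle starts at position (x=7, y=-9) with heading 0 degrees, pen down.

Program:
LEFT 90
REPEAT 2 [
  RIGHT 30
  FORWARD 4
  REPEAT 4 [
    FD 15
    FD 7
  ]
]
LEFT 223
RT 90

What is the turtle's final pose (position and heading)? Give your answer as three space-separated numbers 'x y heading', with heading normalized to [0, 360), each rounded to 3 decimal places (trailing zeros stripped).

Answer: 132.674 116.674 163

Derivation:
Executing turtle program step by step:
Start: pos=(7,-9), heading=0, pen down
LT 90: heading 0 -> 90
REPEAT 2 [
  -- iteration 1/2 --
  RT 30: heading 90 -> 60
  FD 4: (7,-9) -> (9,-5.536) [heading=60, draw]
  REPEAT 4 [
    -- iteration 1/4 --
    FD 15: (9,-5.536) -> (16.5,7.454) [heading=60, draw]
    FD 7: (16.5,7.454) -> (20,13.517) [heading=60, draw]
    -- iteration 2/4 --
    FD 15: (20,13.517) -> (27.5,26.507) [heading=60, draw]
    FD 7: (27.5,26.507) -> (31,32.569) [heading=60, draw]
    -- iteration 3/4 --
    FD 15: (31,32.569) -> (38.5,45.56) [heading=60, draw]
    FD 7: (38.5,45.56) -> (42,51.622) [heading=60, draw]
    -- iteration 4/4 --
    FD 15: (42,51.622) -> (49.5,64.612) [heading=60, draw]
    FD 7: (49.5,64.612) -> (53,70.674) [heading=60, draw]
  ]
  -- iteration 2/2 --
  RT 30: heading 60 -> 30
  FD 4: (53,70.674) -> (56.464,72.674) [heading=30, draw]
  REPEAT 4 [
    -- iteration 1/4 --
    FD 15: (56.464,72.674) -> (69.454,80.174) [heading=30, draw]
    FD 7: (69.454,80.174) -> (75.517,83.674) [heading=30, draw]
    -- iteration 2/4 --
    FD 15: (75.517,83.674) -> (88.507,91.174) [heading=30, draw]
    FD 7: (88.507,91.174) -> (94.569,94.674) [heading=30, draw]
    -- iteration 3/4 --
    FD 15: (94.569,94.674) -> (107.56,102.174) [heading=30, draw]
    FD 7: (107.56,102.174) -> (113.622,105.674) [heading=30, draw]
    -- iteration 4/4 --
    FD 15: (113.622,105.674) -> (126.612,113.174) [heading=30, draw]
    FD 7: (126.612,113.174) -> (132.674,116.674) [heading=30, draw]
  ]
]
LT 223: heading 30 -> 253
RT 90: heading 253 -> 163
Final: pos=(132.674,116.674), heading=163, 18 segment(s) drawn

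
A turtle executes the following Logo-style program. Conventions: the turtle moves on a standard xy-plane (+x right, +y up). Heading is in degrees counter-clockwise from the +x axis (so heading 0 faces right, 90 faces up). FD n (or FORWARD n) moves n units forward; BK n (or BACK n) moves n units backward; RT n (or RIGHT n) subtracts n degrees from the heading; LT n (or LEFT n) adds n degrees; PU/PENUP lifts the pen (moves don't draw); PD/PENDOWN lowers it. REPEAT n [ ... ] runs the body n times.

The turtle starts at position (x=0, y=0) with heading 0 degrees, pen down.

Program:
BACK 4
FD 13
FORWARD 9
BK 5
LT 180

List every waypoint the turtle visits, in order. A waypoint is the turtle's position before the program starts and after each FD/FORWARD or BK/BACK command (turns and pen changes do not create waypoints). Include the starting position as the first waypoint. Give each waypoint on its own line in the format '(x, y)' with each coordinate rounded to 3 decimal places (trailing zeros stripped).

Answer: (0, 0)
(-4, 0)
(9, 0)
(18, 0)
(13, 0)

Derivation:
Executing turtle program step by step:
Start: pos=(0,0), heading=0, pen down
BK 4: (0,0) -> (-4,0) [heading=0, draw]
FD 13: (-4,0) -> (9,0) [heading=0, draw]
FD 9: (9,0) -> (18,0) [heading=0, draw]
BK 5: (18,0) -> (13,0) [heading=0, draw]
LT 180: heading 0 -> 180
Final: pos=(13,0), heading=180, 4 segment(s) drawn
Waypoints (5 total):
(0, 0)
(-4, 0)
(9, 0)
(18, 0)
(13, 0)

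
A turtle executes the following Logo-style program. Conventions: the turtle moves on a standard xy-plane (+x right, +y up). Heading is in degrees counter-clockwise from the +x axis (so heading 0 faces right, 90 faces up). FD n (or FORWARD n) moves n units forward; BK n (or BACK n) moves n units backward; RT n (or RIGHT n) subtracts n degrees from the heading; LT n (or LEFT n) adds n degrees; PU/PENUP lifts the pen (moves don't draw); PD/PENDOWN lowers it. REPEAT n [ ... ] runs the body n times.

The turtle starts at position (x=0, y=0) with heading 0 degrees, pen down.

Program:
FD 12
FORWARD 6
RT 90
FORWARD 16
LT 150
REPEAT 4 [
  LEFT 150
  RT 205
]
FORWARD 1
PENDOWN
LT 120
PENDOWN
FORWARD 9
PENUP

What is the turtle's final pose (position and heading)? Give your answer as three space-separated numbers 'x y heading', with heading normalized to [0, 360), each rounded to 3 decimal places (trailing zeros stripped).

Executing turtle program step by step:
Start: pos=(0,0), heading=0, pen down
FD 12: (0,0) -> (12,0) [heading=0, draw]
FD 6: (12,0) -> (18,0) [heading=0, draw]
RT 90: heading 0 -> 270
FD 16: (18,0) -> (18,-16) [heading=270, draw]
LT 150: heading 270 -> 60
REPEAT 4 [
  -- iteration 1/4 --
  LT 150: heading 60 -> 210
  RT 205: heading 210 -> 5
  -- iteration 2/4 --
  LT 150: heading 5 -> 155
  RT 205: heading 155 -> 310
  -- iteration 3/4 --
  LT 150: heading 310 -> 100
  RT 205: heading 100 -> 255
  -- iteration 4/4 --
  LT 150: heading 255 -> 45
  RT 205: heading 45 -> 200
]
FD 1: (18,-16) -> (17.06,-16.342) [heading=200, draw]
PD: pen down
LT 120: heading 200 -> 320
PD: pen down
FD 9: (17.06,-16.342) -> (23.955,-22.127) [heading=320, draw]
PU: pen up
Final: pos=(23.955,-22.127), heading=320, 5 segment(s) drawn

Answer: 23.955 -22.127 320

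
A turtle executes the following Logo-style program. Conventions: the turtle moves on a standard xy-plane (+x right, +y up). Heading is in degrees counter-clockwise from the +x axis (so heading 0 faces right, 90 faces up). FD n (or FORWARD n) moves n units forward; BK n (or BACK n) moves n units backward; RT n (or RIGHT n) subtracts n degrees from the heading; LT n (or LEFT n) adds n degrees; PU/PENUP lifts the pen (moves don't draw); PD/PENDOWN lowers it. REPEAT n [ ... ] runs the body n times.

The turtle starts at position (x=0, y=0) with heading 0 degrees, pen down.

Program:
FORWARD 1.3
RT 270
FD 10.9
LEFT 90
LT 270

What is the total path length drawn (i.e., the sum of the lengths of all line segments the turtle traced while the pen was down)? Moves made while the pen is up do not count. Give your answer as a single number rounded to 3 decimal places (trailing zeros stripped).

Executing turtle program step by step:
Start: pos=(0,0), heading=0, pen down
FD 1.3: (0,0) -> (1.3,0) [heading=0, draw]
RT 270: heading 0 -> 90
FD 10.9: (1.3,0) -> (1.3,10.9) [heading=90, draw]
LT 90: heading 90 -> 180
LT 270: heading 180 -> 90
Final: pos=(1.3,10.9), heading=90, 2 segment(s) drawn

Segment lengths:
  seg 1: (0,0) -> (1.3,0), length = 1.3
  seg 2: (1.3,0) -> (1.3,10.9), length = 10.9
Total = 12.2

Answer: 12.2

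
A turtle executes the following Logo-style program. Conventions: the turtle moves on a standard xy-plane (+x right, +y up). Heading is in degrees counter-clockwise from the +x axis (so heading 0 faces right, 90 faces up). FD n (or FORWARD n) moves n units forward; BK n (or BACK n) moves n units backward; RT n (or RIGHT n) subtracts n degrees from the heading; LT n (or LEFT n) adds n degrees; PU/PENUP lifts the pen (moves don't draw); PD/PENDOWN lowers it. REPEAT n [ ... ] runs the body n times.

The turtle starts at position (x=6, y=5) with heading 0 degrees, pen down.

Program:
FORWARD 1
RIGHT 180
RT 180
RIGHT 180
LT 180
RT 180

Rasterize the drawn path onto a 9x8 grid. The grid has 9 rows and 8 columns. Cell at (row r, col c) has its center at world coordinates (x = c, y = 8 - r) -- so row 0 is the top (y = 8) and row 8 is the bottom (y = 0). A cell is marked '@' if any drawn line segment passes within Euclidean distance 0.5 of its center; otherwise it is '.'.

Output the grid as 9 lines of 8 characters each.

Answer: ........
........
........
......@@
........
........
........
........
........

Derivation:
Segment 0: (6,5) -> (7,5)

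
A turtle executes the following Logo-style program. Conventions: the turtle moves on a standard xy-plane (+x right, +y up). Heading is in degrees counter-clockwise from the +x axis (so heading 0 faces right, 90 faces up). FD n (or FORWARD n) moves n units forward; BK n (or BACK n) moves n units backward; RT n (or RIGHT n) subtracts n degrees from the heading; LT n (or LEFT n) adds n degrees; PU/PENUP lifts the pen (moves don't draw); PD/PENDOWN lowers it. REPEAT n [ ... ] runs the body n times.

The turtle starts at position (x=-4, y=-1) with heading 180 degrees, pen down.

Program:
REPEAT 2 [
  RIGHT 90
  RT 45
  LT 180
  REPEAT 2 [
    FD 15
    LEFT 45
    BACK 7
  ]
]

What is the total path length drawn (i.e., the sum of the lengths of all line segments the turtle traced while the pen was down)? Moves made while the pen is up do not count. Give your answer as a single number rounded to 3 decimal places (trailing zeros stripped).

Answer: 88

Derivation:
Executing turtle program step by step:
Start: pos=(-4,-1), heading=180, pen down
REPEAT 2 [
  -- iteration 1/2 --
  RT 90: heading 180 -> 90
  RT 45: heading 90 -> 45
  LT 180: heading 45 -> 225
  REPEAT 2 [
    -- iteration 1/2 --
    FD 15: (-4,-1) -> (-14.607,-11.607) [heading=225, draw]
    LT 45: heading 225 -> 270
    BK 7: (-14.607,-11.607) -> (-14.607,-4.607) [heading=270, draw]
    -- iteration 2/2 --
    FD 15: (-14.607,-4.607) -> (-14.607,-19.607) [heading=270, draw]
    LT 45: heading 270 -> 315
    BK 7: (-14.607,-19.607) -> (-19.556,-14.657) [heading=315, draw]
  ]
  -- iteration 2/2 --
  RT 90: heading 315 -> 225
  RT 45: heading 225 -> 180
  LT 180: heading 180 -> 0
  REPEAT 2 [
    -- iteration 1/2 --
    FD 15: (-19.556,-14.657) -> (-4.556,-14.657) [heading=0, draw]
    LT 45: heading 0 -> 45
    BK 7: (-4.556,-14.657) -> (-9.506,-19.607) [heading=45, draw]
    -- iteration 2/2 --
    FD 15: (-9.506,-19.607) -> (1.101,-9) [heading=45, draw]
    LT 45: heading 45 -> 90
    BK 7: (1.101,-9) -> (1.101,-16) [heading=90, draw]
  ]
]
Final: pos=(1.101,-16), heading=90, 8 segment(s) drawn

Segment lengths:
  seg 1: (-4,-1) -> (-14.607,-11.607), length = 15
  seg 2: (-14.607,-11.607) -> (-14.607,-4.607), length = 7
  seg 3: (-14.607,-4.607) -> (-14.607,-19.607), length = 15
  seg 4: (-14.607,-19.607) -> (-19.556,-14.657), length = 7
  seg 5: (-19.556,-14.657) -> (-4.556,-14.657), length = 15
  seg 6: (-4.556,-14.657) -> (-9.506,-19.607), length = 7
  seg 7: (-9.506,-19.607) -> (1.101,-9), length = 15
  seg 8: (1.101,-9) -> (1.101,-16), length = 7
Total = 88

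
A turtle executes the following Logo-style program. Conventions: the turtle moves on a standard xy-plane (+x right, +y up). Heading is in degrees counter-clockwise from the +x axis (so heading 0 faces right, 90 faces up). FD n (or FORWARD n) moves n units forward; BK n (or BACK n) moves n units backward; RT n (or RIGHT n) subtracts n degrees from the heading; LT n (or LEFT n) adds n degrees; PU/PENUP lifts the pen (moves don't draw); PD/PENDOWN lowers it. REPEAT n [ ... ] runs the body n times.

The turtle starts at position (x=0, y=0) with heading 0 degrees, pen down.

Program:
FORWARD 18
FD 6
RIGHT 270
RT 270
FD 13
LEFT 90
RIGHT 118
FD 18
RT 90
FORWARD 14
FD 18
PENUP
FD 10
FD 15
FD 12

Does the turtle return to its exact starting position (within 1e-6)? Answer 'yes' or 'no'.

Answer: no

Derivation:
Executing turtle program step by step:
Start: pos=(0,0), heading=0, pen down
FD 18: (0,0) -> (18,0) [heading=0, draw]
FD 6: (18,0) -> (24,0) [heading=0, draw]
RT 270: heading 0 -> 90
RT 270: heading 90 -> 180
FD 13: (24,0) -> (11,0) [heading=180, draw]
LT 90: heading 180 -> 270
RT 118: heading 270 -> 152
FD 18: (11,0) -> (-4.893,8.45) [heading=152, draw]
RT 90: heading 152 -> 62
FD 14: (-4.893,8.45) -> (1.68,20.812) [heading=62, draw]
FD 18: (1.68,20.812) -> (10.13,36.705) [heading=62, draw]
PU: pen up
FD 10: (10.13,36.705) -> (14.825,45.534) [heading=62, move]
FD 15: (14.825,45.534) -> (21.867,58.779) [heading=62, move]
FD 12: (21.867,58.779) -> (27.5,69.374) [heading=62, move]
Final: pos=(27.5,69.374), heading=62, 6 segment(s) drawn

Start position: (0, 0)
Final position: (27.5, 69.374)
Distance = 74.626; >= 1e-6 -> NOT closed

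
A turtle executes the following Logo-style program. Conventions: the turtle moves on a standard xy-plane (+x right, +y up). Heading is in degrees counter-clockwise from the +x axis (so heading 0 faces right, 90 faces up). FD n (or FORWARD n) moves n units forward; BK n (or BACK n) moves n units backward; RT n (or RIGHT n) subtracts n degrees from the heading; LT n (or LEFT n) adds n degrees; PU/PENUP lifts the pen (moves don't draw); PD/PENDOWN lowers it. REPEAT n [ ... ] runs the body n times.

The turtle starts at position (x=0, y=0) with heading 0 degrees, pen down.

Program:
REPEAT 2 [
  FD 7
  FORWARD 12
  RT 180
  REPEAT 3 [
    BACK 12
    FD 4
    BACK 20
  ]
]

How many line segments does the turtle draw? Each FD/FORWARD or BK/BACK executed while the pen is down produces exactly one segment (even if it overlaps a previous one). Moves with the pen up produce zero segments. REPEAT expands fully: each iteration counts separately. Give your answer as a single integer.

Answer: 22

Derivation:
Executing turtle program step by step:
Start: pos=(0,0), heading=0, pen down
REPEAT 2 [
  -- iteration 1/2 --
  FD 7: (0,0) -> (7,0) [heading=0, draw]
  FD 12: (7,0) -> (19,0) [heading=0, draw]
  RT 180: heading 0 -> 180
  REPEAT 3 [
    -- iteration 1/3 --
    BK 12: (19,0) -> (31,0) [heading=180, draw]
    FD 4: (31,0) -> (27,0) [heading=180, draw]
    BK 20: (27,0) -> (47,0) [heading=180, draw]
    -- iteration 2/3 --
    BK 12: (47,0) -> (59,0) [heading=180, draw]
    FD 4: (59,0) -> (55,0) [heading=180, draw]
    BK 20: (55,0) -> (75,0) [heading=180, draw]
    -- iteration 3/3 --
    BK 12: (75,0) -> (87,0) [heading=180, draw]
    FD 4: (87,0) -> (83,0) [heading=180, draw]
    BK 20: (83,0) -> (103,0) [heading=180, draw]
  ]
  -- iteration 2/2 --
  FD 7: (103,0) -> (96,0) [heading=180, draw]
  FD 12: (96,0) -> (84,0) [heading=180, draw]
  RT 180: heading 180 -> 0
  REPEAT 3 [
    -- iteration 1/3 --
    BK 12: (84,0) -> (72,0) [heading=0, draw]
    FD 4: (72,0) -> (76,0) [heading=0, draw]
    BK 20: (76,0) -> (56,0) [heading=0, draw]
    -- iteration 2/3 --
    BK 12: (56,0) -> (44,0) [heading=0, draw]
    FD 4: (44,0) -> (48,0) [heading=0, draw]
    BK 20: (48,0) -> (28,0) [heading=0, draw]
    -- iteration 3/3 --
    BK 12: (28,0) -> (16,0) [heading=0, draw]
    FD 4: (16,0) -> (20,0) [heading=0, draw]
    BK 20: (20,0) -> (0,0) [heading=0, draw]
  ]
]
Final: pos=(0,0), heading=0, 22 segment(s) drawn
Segments drawn: 22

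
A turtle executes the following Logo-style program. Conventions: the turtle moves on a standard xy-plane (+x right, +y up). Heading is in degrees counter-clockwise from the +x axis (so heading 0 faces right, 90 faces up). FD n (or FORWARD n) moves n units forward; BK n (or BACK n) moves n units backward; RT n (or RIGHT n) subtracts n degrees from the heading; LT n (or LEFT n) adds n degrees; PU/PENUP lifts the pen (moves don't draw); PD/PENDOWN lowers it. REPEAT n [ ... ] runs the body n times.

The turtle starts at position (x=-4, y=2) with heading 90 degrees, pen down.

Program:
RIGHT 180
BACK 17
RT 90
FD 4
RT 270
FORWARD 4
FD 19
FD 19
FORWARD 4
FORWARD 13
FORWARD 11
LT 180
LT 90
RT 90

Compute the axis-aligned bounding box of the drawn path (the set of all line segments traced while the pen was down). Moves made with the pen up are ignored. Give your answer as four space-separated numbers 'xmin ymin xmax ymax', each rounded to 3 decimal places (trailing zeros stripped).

Executing turtle program step by step:
Start: pos=(-4,2), heading=90, pen down
RT 180: heading 90 -> 270
BK 17: (-4,2) -> (-4,19) [heading=270, draw]
RT 90: heading 270 -> 180
FD 4: (-4,19) -> (-8,19) [heading=180, draw]
RT 270: heading 180 -> 270
FD 4: (-8,19) -> (-8,15) [heading=270, draw]
FD 19: (-8,15) -> (-8,-4) [heading=270, draw]
FD 19: (-8,-4) -> (-8,-23) [heading=270, draw]
FD 4: (-8,-23) -> (-8,-27) [heading=270, draw]
FD 13: (-8,-27) -> (-8,-40) [heading=270, draw]
FD 11: (-8,-40) -> (-8,-51) [heading=270, draw]
LT 180: heading 270 -> 90
LT 90: heading 90 -> 180
RT 90: heading 180 -> 90
Final: pos=(-8,-51), heading=90, 8 segment(s) drawn

Segment endpoints: x in {-8, -8, -8, -8, -8, -8, -8, -4, -4}, y in {-51, -40, -27, -23, -4, 2, 15, 19}
xmin=-8, ymin=-51, xmax=-4, ymax=19

Answer: -8 -51 -4 19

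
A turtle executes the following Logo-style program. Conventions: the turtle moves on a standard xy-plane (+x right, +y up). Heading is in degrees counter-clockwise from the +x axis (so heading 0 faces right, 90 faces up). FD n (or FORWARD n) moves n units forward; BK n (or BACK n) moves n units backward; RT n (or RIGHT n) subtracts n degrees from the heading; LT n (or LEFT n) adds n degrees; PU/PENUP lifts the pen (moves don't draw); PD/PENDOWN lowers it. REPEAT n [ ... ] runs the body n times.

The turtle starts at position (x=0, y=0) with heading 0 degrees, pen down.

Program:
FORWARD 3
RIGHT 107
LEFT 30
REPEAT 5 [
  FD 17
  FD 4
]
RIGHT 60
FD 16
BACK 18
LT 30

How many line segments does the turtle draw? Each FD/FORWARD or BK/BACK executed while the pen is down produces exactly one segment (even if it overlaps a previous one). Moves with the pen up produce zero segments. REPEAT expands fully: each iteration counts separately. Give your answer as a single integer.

Answer: 13

Derivation:
Executing turtle program step by step:
Start: pos=(0,0), heading=0, pen down
FD 3: (0,0) -> (3,0) [heading=0, draw]
RT 107: heading 0 -> 253
LT 30: heading 253 -> 283
REPEAT 5 [
  -- iteration 1/5 --
  FD 17: (3,0) -> (6.824,-16.564) [heading=283, draw]
  FD 4: (6.824,-16.564) -> (7.724,-20.462) [heading=283, draw]
  -- iteration 2/5 --
  FD 17: (7.724,-20.462) -> (11.548,-37.026) [heading=283, draw]
  FD 4: (11.548,-37.026) -> (12.448,-40.924) [heading=283, draw]
  -- iteration 3/5 --
  FD 17: (12.448,-40.924) -> (16.272,-57.488) [heading=283, draw]
  FD 4: (16.272,-57.488) -> (17.172,-61.385) [heading=283, draw]
  -- iteration 4/5 --
  FD 17: (17.172,-61.385) -> (20.996,-77.95) [heading=283, draw]
  FD 4: (20.996,-77.95) -> (21.896,-81.847) [heading=283, draw]
  -- iteration 5/5 --
  FD 17: (21.896,-81.847) -> (25.72,-98.411) [heading=283, draw]
  FD 4: (25.72,-98.411) -> (26.62,-102.309) [heading=283, draw]
]
RT 60: heading 283 -> 223
FD 16: (26.62,-102.309) -> (14.918,-113.221) [heading=223, draw]
BK 18: (14.918,-113.221) -> (28.083,-100.945) [heading=223, draw]
LT 30: heading 223 -> 253
Final: pos=(28.083,-100.945), heading=253, 13 segment(s) drawn
Segments drawn: 13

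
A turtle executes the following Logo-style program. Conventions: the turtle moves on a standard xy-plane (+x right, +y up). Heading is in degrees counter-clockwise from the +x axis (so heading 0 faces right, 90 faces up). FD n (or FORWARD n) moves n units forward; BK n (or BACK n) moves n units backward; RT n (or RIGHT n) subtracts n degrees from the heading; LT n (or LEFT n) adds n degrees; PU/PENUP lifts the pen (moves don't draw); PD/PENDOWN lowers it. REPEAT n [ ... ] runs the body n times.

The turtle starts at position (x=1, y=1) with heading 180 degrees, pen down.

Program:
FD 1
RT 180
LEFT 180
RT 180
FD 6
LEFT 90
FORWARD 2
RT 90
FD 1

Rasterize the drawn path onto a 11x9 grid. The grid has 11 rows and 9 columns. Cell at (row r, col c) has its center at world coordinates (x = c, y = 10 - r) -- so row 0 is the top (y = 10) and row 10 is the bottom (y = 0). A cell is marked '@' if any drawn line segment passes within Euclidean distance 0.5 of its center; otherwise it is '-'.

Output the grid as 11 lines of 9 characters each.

Segment 0: (1,1) -> (0,1)
Segment 1: (0,1) -> (6,1)
Segment 2: (6,1) -> (6,3)
Segment 3: (6,3) -> (7,3)

Answer: ---------
---------
---------
---------
---------
---------
---------
------@@-
------@--
@@@@@@@--
---------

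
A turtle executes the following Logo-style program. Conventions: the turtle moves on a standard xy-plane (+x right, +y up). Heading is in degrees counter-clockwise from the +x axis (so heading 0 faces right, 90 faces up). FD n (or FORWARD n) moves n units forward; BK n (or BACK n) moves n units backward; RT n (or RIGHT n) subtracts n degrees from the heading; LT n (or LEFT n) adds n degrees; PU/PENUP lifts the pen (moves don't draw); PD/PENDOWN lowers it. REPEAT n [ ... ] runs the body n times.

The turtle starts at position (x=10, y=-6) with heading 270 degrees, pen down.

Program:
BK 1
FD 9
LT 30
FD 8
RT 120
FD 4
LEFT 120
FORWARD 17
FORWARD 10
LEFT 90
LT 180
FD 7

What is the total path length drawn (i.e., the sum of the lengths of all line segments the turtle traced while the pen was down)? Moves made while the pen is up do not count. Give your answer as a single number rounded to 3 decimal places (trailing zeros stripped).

Answer: 56

Derivation:
Executing turtle program step by step:
Start: pos=(10,-6), heading=270, pen down
BK 1: (10,-6) -> (10,-5) [heading=270, draw]
FD 9: (10,-5) -> (10,-14) [heading=270, draw]
LT 30: heading 270 -> 300
FD 8: (10,-14) -> (14,-20.928) [heading=300, draw]
RT 120: heading 300 -> 180
FD 4: (14,-20.928) -> (10,-20.928) [heading=180, draw]
LT 120: heading 180 -> 300
FD 17: (10,-20.928) -> (18.5,-35.651) [heading=300, draw]
FD 10: (18.5,-35.651) -> (23.5,-44.311) [heading=300, draw]
LT 90: heading 300 -> 30
LT 180: heading 30 -> 210
FD 7: (23.5,-44.311) -> (17.438,-47.811) [heading=210, draw]
Final: pos=(17.438,-47.811), heading=210, 7 segment(s) drawn

Segment lengths:
  seg 1: (10,-6) -> (10,-5), length = 1
  seg 2: (10,-5) -> (10,-14), length = 9
  seg 3: (10,-14) -> (14,-20.928), length = 8
  seg 4: (14,-20.928) -> (10,-20.928), length = 4
  seg 5: (10,-20.928) -> (18.5,-35.651), length = 17
  seg 6: (18.5,-35.651) -> (23.5,-44.311), length = 10
  seg 7: (23.5,-44.311) -> (17.438,-47.811), length = 7
Total = 56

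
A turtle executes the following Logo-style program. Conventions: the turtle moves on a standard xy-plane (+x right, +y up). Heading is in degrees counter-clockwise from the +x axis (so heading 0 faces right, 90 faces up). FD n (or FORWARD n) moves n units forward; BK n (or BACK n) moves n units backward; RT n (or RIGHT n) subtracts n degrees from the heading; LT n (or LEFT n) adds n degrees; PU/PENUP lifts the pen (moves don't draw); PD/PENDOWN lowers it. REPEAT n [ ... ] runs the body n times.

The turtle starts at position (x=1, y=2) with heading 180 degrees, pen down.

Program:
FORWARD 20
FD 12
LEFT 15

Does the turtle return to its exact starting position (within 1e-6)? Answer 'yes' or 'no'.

Answer: no

Derivation:
Executing turtle program step by step:
Start: pos=(1,2), heading=180, pen down
FD 20: (1,2) -> (-19,2) [heading=180, draw]
FD 12: (-19,2) -> (-31,2) [heading=180, draw]
LT 15: heading 180 -> 195
Final: pos=(-31,2), heading=195, 2 segment(s) drawn

Start position: (1, 2)
Final position: (-31, 2)
Distance = 32; >= 1e-6 -> NOT closed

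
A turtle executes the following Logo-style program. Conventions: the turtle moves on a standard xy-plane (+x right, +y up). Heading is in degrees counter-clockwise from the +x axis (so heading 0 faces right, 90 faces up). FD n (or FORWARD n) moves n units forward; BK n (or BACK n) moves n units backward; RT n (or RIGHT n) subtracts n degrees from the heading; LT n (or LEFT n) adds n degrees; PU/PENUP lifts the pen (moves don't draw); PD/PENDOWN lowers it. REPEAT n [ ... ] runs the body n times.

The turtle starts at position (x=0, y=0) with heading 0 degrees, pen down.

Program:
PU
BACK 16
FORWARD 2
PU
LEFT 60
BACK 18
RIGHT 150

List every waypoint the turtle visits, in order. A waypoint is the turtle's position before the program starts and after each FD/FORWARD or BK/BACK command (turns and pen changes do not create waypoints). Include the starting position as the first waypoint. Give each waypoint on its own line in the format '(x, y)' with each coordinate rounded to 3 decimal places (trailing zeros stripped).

Answer: (0, 0)
(-16, 0)
(-14, 0)
(-23, -15.588)

Derivation:
Executing turtle program step by step:
Start: pos=(0,0), heading=0, pen down
PU: pen up
BK 16: (0,0) -> (-16,0) [heading=0, move]
FD 2: (-16,0) -> (-14,0) [heading=0, move]
PU: pen up
LT 60: heading 0 -> 60
BK 18: (-14,0) -> (-23,-15.588) [heading=60, move]
RT 150: heading 60 -> 270
Final: pos=(-23,-15.588), heading=270, 0 segment(s) drawn
Waypoints (4 total):
(0, 0)
(-16, 0)
(-14, 0)
(-23, -15.588)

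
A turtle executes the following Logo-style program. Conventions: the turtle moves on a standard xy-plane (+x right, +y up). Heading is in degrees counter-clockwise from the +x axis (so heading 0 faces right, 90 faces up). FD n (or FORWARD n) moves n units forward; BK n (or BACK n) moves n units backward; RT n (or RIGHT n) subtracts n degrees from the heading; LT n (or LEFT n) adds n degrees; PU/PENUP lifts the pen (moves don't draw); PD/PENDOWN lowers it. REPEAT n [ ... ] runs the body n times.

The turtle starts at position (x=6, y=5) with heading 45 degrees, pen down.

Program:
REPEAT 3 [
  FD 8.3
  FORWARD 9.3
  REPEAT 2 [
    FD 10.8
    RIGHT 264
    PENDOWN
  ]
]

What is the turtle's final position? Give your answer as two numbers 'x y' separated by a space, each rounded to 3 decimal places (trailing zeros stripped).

Executing turtle program step by step:
Start: pos=(6,5), heading=45, pen down
REPEAT 3 [
  -- iteration 1/3 --
  FD 8.3: (6,5) -> (11.869,10.869) [heading=45, draw]
  FD 9.3: (11.869,10.869) -> (18.445,17.445) [heading=45, draw]
  REPEAT 2 [
    -- iteration 1/2 --
    FD 10.8: (18.445,17.445) -> (26.082,25.082) [heading=45, draw]
    RT 264: heading 45 -> 141
    PD: pen down
    -- iteration 2/2 --
    FD 10.8: (26.082,25.082) -> (17.689,31.878) [heading=141, draw]
    RT 264: heading 141 -> 237
    PD: pen down
  ]
  -- iteration 2/3 --
  FD 8.3: (17.689,31.878) -> (13.168,24.918) [heading=237, draw]
  FD 9.3: (13.168,24.918) -> (8.103,17.118) [heading=237, draw]
  REPEAT 2 [
    -- iteration 1/2 --
    FD 10.8: (8.103,17.118) -> (2.221,8.06) [heading=237, draw]
    RT 264: heading 237 -> 333
    PD: pen down
    -- iteration 2/2 --
    FD 10.8: (2.221,8.06) -> (11.844,3.157) [heading=333, draw]
    RT 264: heading 333 -> 69
    PD: pen down
  ]
  -- iteration 3/3 --
  FD 8.3: (11.844,3.157) -> (14.818,10.906) [heading=69, draw]
  FD 9.3: (14.818,10.906) -> (18.151,19.588) [heading=69, draw]
  REPEAT 2 [
    -- iteration 1/2 --
    FD 10.8: (18.151,19.588) -> (22.021,29.671) [heading=69, draw]
    RT 264: heading 69 -> 165
    PD: pen down
    -- iteration 2/2 --
    FD 10.8: (22.021,29.671) -> (11.589,32.466) [heading=165, draw]
    RT 264: heading 165 -> 261
    PD: pen down
  ]
]
Final: pos=(11.589,32.466), heading=261, 12 segment(s) drawn

Answer: 11.589 32.466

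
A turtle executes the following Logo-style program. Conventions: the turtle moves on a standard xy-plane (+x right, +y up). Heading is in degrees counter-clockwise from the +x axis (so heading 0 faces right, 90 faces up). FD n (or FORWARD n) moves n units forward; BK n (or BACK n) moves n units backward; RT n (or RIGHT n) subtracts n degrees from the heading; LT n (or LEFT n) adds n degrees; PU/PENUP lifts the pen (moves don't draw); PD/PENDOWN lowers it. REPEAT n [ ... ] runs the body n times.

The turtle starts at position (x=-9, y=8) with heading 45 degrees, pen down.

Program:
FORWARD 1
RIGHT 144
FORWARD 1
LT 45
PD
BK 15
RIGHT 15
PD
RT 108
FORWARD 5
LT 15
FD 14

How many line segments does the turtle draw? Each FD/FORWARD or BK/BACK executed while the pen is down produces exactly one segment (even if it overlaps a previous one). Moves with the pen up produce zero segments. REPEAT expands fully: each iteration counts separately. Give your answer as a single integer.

Executing turtle program step by step:
Start: pos=(-9,8), heading=45, pen down
FD 1: (-9,8) -> (-8.293,8.707) [heading=45, draw]
RT 144: heading 45 -> 261
FD 1: (-8.293,8.707) -> (-8.449,7.719) [heading=261, draw]
LT 45: heading 261 -> 306
PD: pen down
BK 15: (-8.449,7.719) -> (-17.266,19.855) [heading=306, draw]
RT 15: heading 306 -> 291
PD: pen down
RT 108: heading 291 -> 183
FD 5: (-17.266,19.855) -> (-22.259,19.593) [heading=183, draw]
LT 15: heading 183 -> 198
FD 14: (-22.259,19.593) -> (-35.574,15.267) [heading=198, draw]
Final: pos=(-35.574,15.267), heading=198, 5 segment(s) drawn
Segments drawn: 5

Answer: 5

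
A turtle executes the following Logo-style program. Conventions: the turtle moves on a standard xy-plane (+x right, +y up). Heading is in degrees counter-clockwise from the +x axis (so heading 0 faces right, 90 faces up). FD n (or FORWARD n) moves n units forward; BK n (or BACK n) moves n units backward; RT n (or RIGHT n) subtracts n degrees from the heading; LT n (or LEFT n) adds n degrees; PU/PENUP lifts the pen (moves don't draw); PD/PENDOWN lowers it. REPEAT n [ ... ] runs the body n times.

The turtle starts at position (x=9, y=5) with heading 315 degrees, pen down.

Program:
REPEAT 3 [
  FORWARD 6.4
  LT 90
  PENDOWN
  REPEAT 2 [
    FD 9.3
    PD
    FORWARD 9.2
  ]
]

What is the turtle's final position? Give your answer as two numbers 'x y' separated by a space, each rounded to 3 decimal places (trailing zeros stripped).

Executing turtle program step by step:
Start: pos=(9,5), heading=315, pen down
REPEAT 3 [
  -- iteration 1/3 --
  FD 6.4: (9,5) -> (13.525,0.475) [heading=315, draw]
  LT 90: heading 315 -> 45
  PD: pen down
  REPEAT 2 [
    -- iteration 1/2 --
    FD 9.3: (13.525,0.475) -> (20.102,7.051) [heading=45, draw]
    PD: pen down
    FD 9.2: (20.102,7.051) -> (26.607,13.556) [heading=45, draw]
    -- iteration 2/2 --
    FD 9.3: (26.607,13.556) -> (33.183,20.132) [heading=45, draw]
    PD: pen down
    FD 9.2: (33.183,20.132) -> (39.688,26.637) [heading=45, draw]
  ]
  -- iteration 2/3 --
  FD 6.4: (39.688,26.637) -> (44.214,31.163) [heading=45, draw]
  LT 90: heading 45 -> 135
  PD: pen down
  REPEAT 2 [
    -- iteration 1/2 --
    FD 9.3: (44.214,31.163) -> (37.638,37.739) [heading=135, draw]
    PD: pen down
    FD 9.2: (37.638,37.739) -> (31.132,44.244) [heading=135, draw]
    -- iteration 2/2 --
    FD 9.3: (31.132,44.244) -> (24.556,50.821) [heading=135, draw]
    PD: pen down
    FD 9.2: (24.556,50.821) -> (18.051,57.326) [heading=135, draw]
  ]
  -- iteration 3/3 --
  FD 6.4: (18.051,57.326) -> (13.525,61.851) [heading=135, draw]
  LT 90: heading 135 -> 225
  PD: pen down
  REPEAT 2 [
    -- iteration 1/2 --
    FD 9.3: (13.525,61.851) -> (6.949,55.275) [heading=225, draw]
    PD: pen down
    FD 9.2: (6.949,55.275) -> (0.444,48.77) [heading=225, draw]
    -- iteration 2/2 --
    FD 9.3: (0.444,48.77) -> (-6.132,42.194) [heading=225, draw]
    PD: pen down
    FD 9.2: (-6.132,42.194) -> (-12.637,35.688) [heading=225, draw]
  ]
]
Final: pos=(-12.637,35.688), heading=225, 15 segment(s) drawn

Answer: -12.637 35.688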